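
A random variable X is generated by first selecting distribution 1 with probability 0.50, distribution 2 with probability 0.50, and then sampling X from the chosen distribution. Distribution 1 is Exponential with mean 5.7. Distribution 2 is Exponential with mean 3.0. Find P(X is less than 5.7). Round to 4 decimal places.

Conditional on each component, P(X < 5.7): 1: 0.632121; 2: 0.850431.
By total probability, P(X < 5.7) = 0.5·0.632121 + 0.5·0.850431 = 0.741276.

0.7413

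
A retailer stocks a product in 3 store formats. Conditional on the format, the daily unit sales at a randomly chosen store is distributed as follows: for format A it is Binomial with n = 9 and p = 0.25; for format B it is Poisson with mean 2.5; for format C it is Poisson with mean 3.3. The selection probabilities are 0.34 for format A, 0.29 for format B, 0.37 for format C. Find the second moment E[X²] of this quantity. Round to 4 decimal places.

10.0828

For each component E[X²] = Var + (mean)², giving A: 6.75; B: 8.75; C: 14.19.
Overall E[X²] = 0.34·6.75 + 0.29·8.75 + 0.37·14.19 = 10.0828.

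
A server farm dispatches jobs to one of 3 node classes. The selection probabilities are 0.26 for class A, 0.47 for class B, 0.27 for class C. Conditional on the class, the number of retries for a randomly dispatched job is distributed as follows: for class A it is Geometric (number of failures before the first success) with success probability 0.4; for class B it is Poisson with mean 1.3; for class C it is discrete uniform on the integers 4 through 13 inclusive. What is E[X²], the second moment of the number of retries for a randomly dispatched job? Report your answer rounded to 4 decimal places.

24.7003

For each component E[X²] = Var + (mean)², giving A: 6; B: 2.99; C: 80.5.
Overall E[X²] = 0.26·6 + 0.47·2.99 + 0.27·80.5 = 24.7003.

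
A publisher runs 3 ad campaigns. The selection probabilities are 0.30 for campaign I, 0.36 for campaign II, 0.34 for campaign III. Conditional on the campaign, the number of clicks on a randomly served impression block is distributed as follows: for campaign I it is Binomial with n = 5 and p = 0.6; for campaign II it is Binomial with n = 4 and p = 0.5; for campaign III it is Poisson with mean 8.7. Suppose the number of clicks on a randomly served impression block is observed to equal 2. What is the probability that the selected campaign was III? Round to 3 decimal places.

0.010

Likelihoods P(X=2 | ·): I: 0.2304; II: 0.375; III: 0.00630444.
Posterior ∝ prior × likelihood. Numerator for III: 0.34·0.00630444 = 0.00214351.
Normalizing constant: 0.3·0.2304 + 0.36·0.375 + 0.34·0.00630444 = 0.206264.
P(III | observation) = 0.00214351 / 0.206264 = 0.0103921.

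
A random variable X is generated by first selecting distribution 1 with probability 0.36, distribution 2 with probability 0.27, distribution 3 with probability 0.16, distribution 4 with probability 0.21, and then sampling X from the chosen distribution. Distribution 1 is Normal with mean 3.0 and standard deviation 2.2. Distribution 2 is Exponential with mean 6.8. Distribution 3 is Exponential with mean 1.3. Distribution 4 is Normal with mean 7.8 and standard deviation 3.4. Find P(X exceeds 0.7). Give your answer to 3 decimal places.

0.850

Conditional on each component, P(X > 0.7): 1: 0.852094; 2: 0.90218; 3: 0.583645; 4: 0.981612.
By total probability, P(X > 0.7) = 0.36·0.852094 + 0.27·0.90218 + 0.16·0.583645 + 0.21·0.981612 = 0.849864.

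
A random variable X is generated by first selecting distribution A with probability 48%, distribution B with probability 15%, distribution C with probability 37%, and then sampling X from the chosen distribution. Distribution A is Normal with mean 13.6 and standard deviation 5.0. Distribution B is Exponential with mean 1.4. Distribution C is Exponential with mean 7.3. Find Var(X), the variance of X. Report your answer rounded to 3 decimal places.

Per component, A: μ=13.6, E[X²]=209.96; B: μ=1.4, E[X²]=3.92; C: μ=7.3, E[X²]=106.58.
E[X] = 0.48·13.6 + 0.15·1.4 + 0.37·7.3 = 9.439.
E[X²] = 0.48·209.96 + 0.15·3.92 + 0.37·106.58 = 140.803.
Var(X) = E[X²] − (E[X])² = 140.803 − 89.0947 = 51.7087.

51.709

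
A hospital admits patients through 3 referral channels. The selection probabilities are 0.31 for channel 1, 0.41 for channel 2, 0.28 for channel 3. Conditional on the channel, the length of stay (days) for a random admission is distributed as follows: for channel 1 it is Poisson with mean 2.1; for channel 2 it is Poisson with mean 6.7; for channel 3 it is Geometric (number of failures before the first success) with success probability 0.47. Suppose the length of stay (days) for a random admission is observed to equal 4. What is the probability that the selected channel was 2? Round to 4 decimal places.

Likelihoods P(X=4 | ·): 1: 0.099231; 2: 0.103351; 3: 0.0370853.
Posterior ∝ prior × likelihood. Numerator for 2: 0.41·0.103351 = 0.0423739.
Normalizing constant: 0.31·0.099231 + 0.41·0.103351 + 0.28·0.0370853 = 0.0835194.
P(2 | observation) = 0.0423739 / 0.0835194 = 0.507354.

0.5074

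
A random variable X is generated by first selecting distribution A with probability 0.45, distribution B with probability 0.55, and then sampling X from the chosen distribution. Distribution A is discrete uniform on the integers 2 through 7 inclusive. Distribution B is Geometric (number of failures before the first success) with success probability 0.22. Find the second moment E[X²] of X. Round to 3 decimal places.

26.202

For each component E[X²] = Var + (mean)², giving A: 23.1667; B: 28.686.
Overall E[X²] = 0.45·23.1667 + 0.55·28.686 = 26.2023.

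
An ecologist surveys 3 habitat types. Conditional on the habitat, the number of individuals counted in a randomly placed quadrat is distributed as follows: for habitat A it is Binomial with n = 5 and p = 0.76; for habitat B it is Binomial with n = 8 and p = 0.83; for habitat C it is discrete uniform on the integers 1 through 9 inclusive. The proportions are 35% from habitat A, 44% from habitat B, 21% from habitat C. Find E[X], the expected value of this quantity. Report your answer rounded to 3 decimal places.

Component means — A: 3.8; B: 6.64; C: 5.
E[X] = 0.35·3.8 + 0.44·6.64 + 0.21·5 = 5.3016.

5.302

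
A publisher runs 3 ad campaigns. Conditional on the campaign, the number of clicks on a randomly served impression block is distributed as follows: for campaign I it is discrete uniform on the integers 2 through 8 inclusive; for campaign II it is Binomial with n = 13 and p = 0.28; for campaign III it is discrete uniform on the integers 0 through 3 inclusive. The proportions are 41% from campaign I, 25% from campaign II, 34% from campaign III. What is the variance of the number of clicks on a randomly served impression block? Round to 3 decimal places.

Per component, I: μ=5, E[X²]=29; II: μ=3.64, E[X²]=15.8704; III: μ=1.5, E[X²]=3.5.
E[X] = 0.41·5 + 0.25·3.64 + 0.34·1.5 = 3.47.
E[X²] = 0.41·29 + 0.25·15.8704 + 0.34·3.5 = 17.0476.
Var(X) = E[X²] − (E[X])² = 17.0476 − 12.0409 = 5.0067.

5.007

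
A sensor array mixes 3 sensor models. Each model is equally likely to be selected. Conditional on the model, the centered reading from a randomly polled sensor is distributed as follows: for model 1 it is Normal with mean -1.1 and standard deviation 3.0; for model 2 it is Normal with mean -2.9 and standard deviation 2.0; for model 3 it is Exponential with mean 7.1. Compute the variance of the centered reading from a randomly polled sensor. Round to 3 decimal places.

40.079

Per component, 1: μ=-1.1, E[X²]=10.21; 2: μ=-2.9, E[X²]=12.41; 3: μ=7.1, E[X²]=100.82.
E[X] = 0.333333·-1.1 + 0.333333·-2.9 + 0.333333·7.1 = 1.03333.
E[X²] = 0.333333·10.21 + 0.333333·12.41 + 0.333333·100.82 = 41.1467.
Var(X) = E[X²] − (E[X])² = 41.1467 − 1.06778 = 40.0789.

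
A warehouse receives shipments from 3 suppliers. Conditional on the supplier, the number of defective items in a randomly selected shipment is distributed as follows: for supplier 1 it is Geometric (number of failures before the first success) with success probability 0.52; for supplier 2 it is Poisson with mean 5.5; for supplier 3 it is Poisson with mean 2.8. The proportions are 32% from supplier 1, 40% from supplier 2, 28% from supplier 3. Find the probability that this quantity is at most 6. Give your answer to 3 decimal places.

0.866

Conditional on each supplier, P(X ≤ 6): 1: 0.994129; 2: 0.686036; 3: 0.975589.
By total probability, P(X ≤ 6) = 0.32·0.994129 + 0.4·0.686036 + 0.28·0.975589 = 0.865701.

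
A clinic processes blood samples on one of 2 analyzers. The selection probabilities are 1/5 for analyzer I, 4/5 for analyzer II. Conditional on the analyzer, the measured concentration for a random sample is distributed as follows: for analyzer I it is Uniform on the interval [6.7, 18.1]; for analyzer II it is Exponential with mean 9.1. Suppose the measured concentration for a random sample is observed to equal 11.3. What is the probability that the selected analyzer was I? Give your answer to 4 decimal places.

0.4086

Likelihoods f(11.3 | ·): I: 0.0877193; II: 0.0317446.
Posterior ∝ prior × likelihood. Numerator for I: 0.2·0.0877193 = 0.0175439.
Normalizing constant: 0.2·0.0877193 + 0.8·0.0317446 = 0.0429395.
P(I | observation) = 0.0175439 / 0.0429395 = 0.408571.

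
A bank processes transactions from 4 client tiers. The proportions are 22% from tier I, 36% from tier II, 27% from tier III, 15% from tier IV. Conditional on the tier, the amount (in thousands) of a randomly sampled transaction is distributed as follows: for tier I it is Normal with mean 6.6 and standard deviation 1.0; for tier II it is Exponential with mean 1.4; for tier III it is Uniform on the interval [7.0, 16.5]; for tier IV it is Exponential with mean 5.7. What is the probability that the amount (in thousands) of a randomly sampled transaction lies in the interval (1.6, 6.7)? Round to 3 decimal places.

Conditional on each tier, P(1.6 < X < 6.7): I: 0.539828; II: 0.310558; III: 0; IV: 0.44657.
By total probability, P(1.6 < X < 6.7) = 0.22·0.539828 + 0.36·0.310558 + 0.27·0 + 0.15·0.44657 = 0.297549.

0.298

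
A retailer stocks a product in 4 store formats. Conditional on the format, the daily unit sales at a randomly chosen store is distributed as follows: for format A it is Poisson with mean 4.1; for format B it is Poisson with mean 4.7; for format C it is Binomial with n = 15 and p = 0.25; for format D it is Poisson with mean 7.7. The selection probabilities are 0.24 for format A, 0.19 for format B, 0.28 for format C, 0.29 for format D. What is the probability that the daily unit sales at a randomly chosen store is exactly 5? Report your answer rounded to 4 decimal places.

0.1473

Conditional on each format, P(X = 5): A: 0.160004; B: 0.17383; C: 0.165146; D: 0.102142.
By total probability, P(X = 5) = 0.24·0.160004 + 0.19·0.17383 + 0.28·0.165146 + 0.29·0.102142 = 0.147291.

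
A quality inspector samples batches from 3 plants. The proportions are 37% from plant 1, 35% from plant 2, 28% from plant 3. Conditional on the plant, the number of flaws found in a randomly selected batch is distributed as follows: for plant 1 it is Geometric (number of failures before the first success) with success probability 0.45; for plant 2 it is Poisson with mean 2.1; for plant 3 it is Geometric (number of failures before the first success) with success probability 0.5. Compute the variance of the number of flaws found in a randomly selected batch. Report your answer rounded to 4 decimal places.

Per component, 1: μ=1.22222, E[X²]=4.20988; 2: μ=2.1, E[X²]=6.51; 3: μ=1, E[X²]=3.
E[X] = 0.37·1.22222 + 0.35·2.1 + 0.28·1 = 1.46722.
E[X²] = 0.37·4.20988 + 0.35·6.51 + 0.28·3 = 4.67615.
Var(X) = E[X²] − (E[X])² = 4.67615 − 2.15274 = 2.52341.

2.5234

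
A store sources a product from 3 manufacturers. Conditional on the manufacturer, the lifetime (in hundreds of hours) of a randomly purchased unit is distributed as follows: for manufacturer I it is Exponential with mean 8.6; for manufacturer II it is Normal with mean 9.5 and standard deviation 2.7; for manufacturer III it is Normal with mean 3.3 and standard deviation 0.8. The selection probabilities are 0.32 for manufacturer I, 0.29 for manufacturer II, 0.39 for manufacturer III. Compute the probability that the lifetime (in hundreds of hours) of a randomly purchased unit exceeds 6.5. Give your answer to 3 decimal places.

Conditional on each manufacturer, P(X > 6.5): I: 0.469628; II: 0.86674; III: 3.16712e-05.
By total probability, P(X > 6.5) = 0.32·0.469628 + 0.29·0.86674 + 0.39·3.16712e-05 = 0.401648.

0.402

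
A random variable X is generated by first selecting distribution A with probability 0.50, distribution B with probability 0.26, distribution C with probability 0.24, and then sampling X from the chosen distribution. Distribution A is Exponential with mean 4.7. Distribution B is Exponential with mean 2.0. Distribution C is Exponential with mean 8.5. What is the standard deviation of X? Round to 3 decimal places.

5.894

Per component, A: μ=4.7, E[X²]=44.18; B: μ=2, E[X²]=8; C: μ=8.5, E[X²]=144.5.
E[X] = 0.5·4.7 + 0.26·2 + 0.24·8.5 = 4.91.
E[X²] = 0.5·44.18 + 0.26·8 + 0.24·144.5 = 58.85.
Var(X) = E[X²] − (E[X])² = 58.85 − 24.1081 = 34.7419.
SD(X) = √34.7419 = 5.89423.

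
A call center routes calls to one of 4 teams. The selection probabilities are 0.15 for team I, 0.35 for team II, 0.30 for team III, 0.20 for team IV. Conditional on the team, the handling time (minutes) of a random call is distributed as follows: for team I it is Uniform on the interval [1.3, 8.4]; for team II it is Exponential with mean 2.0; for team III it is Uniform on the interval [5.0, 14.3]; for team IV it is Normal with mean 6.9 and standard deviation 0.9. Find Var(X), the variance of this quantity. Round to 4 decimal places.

Per component, I: μ=4.85, E[X²]=27.7233; II: μ=2, E[X²]=8; III: μ=9.65, E[X²]=100.33; IV: μ=6.9, E[X²]=48.42.
E[X] = 0.15·4.85 + 0.35·2 + 0.3·9.65 + 0.2·6.9 = 5.7025.
E[X²] = 0.15·27.7233 + 0.35·8 + 0.3·100.33 + 0.2·48.42 = 46.7415.
Var(X) = E[X²] − (E[X])² = 46.7415 − 32.5185 = 14.223.

14.2230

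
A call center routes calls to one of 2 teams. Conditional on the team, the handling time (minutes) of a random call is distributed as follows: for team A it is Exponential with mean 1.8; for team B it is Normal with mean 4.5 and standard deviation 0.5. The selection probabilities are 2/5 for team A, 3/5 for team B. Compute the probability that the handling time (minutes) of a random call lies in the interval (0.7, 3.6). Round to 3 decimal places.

Conditional on each team, P(0.7 < X < 3.6): A: 0.542474; B: 0.0359303.
By total probability, P(0.7 < X < 3.6) = 0.4·0.542474 + 0.6·0.0359303 = 0.238548.

0.239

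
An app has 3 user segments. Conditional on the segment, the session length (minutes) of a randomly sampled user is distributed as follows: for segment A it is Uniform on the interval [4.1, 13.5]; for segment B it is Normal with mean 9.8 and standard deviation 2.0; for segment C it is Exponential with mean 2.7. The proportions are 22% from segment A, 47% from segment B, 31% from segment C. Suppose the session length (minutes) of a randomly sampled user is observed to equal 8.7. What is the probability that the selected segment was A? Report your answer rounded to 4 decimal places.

Likelihoods f(8.7 | ·): A: 0.106383; B: 0.171472; C: 0.0147653.
Posterior ∝ prior × likelihood. Numerator for A: 0.22·0.106383 = 0.0234043.
Normalizing constant: 0.22·0.106383 + 0.47·0.171472 + 0.31·0.0147653 = 0.108573.
P(A | observation) = 0.0234043 / 0.108573 = 0.215562.

0.2156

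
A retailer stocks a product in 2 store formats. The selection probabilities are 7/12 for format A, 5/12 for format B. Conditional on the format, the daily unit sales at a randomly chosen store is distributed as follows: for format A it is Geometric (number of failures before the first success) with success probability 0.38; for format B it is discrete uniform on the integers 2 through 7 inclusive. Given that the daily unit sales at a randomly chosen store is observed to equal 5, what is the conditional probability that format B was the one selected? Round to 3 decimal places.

Likelihoods P(X=5 | ·): A: 0.034813; B: 0.166667.
Posterior ∝ prior × likelihood. Numerator for B: 0.416667·0.166667 = 0.0694444.
Normalizing constant: 0.583333·0.034813 + 0.416667·0.166667 = 0.0897521.
P(B | observation) = 0.0694444 / 0.0897521 = 0.773737.

0.774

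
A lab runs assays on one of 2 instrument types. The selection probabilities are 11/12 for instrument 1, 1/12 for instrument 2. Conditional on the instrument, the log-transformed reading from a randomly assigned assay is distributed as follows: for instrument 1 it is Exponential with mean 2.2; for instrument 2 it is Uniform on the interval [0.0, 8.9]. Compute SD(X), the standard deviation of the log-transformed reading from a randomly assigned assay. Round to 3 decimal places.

2.318

Per component, 1: μ=2.2, E[X²]=9.68; 2: μ=4.45, E[X²]=26.4033.
E[X] = 0.916667·2.2 + 0.0833333·4.45 = 2.3875.
E[X²] = 0.916667·9.68 + 0.0833333·26.4033 = 11.0736.
Var(X) = E[X²] − (E[X])² = 11.0736 − 5.70016 = 5.37345.
SD(X) = √5.37345 = 2.31807.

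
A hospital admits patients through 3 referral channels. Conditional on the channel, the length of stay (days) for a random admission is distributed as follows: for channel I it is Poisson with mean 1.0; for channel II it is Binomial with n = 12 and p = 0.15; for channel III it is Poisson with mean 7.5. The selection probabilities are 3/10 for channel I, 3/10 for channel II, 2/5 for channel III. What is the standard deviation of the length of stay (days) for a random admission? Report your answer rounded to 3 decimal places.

Per component, I: μ=1, E[X²]=2; II: μ=1.8, E[X²]=4.77; III: μ=7.5, E[X²]=63.75.
E[X] = 0.3·1 + 0.3·1.8 + 0.4·7.5 = 3.84.
E[X²] = 0.3·2 + 0.3·4.77 + 0.4·63.75 = 27.531.
Var(X) = E[X²] − (E[X])² = 27.531 − 14.7456 = 12.7854.
SD(X) = √12.7854 = 3.57567.

3.576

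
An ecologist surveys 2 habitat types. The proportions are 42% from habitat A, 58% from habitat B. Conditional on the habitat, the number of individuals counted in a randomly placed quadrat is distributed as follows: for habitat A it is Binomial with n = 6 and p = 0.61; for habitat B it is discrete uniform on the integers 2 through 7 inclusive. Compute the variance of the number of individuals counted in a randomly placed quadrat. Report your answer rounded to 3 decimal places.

Per component, A: μ=3.66, E[X²]=14.823; B: μ=4.5, E[X²]=23.1667.
E[X] = 0.42·3.66 + 0.58·4.5 = 4.1472.
E[X²] = 0.42·14.823 + 0.58·23.1667 = 19.6623.
Var(X) = E[X²] − (E[X])² = 19.6623 − 17.1993 = 2.46306.

2.463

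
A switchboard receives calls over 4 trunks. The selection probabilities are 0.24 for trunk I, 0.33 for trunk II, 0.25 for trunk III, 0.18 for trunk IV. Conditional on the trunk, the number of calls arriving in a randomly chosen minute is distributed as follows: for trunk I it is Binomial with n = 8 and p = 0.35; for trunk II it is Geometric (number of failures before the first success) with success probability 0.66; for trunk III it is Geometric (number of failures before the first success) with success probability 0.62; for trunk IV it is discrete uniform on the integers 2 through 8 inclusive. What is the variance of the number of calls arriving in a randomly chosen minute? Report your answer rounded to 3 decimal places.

Per component, I: μ=2.8, E[X²]=9.66; II: μ=0.515152, E[X²]=1.04591; III: μ=0.612903, E[X²]=1.3642; IV: μ=5, E[X²]=29.
E[X] = 0.24·2.8 + 0.33·0.515152 + 0.25·0.612903 + 0.18·5 = 1.89523.
E[X²] = 0.24·9.66 + 0.33·1.04591 + 0.25·1.3642 + 0.18·29 = 8.2246.
Var(X) = E[X²] − (E[X])² = 8.2246 − 3.59188 = 4.63272.

4.633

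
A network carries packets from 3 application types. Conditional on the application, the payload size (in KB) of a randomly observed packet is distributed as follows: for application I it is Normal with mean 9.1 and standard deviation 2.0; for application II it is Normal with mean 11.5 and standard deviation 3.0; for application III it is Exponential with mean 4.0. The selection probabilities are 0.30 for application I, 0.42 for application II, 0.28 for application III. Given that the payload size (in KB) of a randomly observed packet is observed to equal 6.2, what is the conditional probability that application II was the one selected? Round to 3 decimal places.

0.247

Likelihoods f(6.2 | ·): I: 0.0697153; II: 0.0279285; III: 0.053062.
Posterior ∝ prior × likelihood. Numerator for II: 0.42·0.0279285 = 0.01173.
Normalizing constant: 0.3·0.0697153 + 0.42·0.0279285 + 0.28·0.053062 = 0.0475019.
P(II | observation) = 0.01173 / 0.0475019 = 0.246937.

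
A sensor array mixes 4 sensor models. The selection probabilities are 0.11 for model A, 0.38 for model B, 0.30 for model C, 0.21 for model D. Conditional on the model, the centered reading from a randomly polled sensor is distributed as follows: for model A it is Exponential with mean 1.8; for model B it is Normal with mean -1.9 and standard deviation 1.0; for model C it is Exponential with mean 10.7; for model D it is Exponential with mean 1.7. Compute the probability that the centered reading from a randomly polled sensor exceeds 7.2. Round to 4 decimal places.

Conditional on each model, P(X > 7.2): A: 0.0183156; B: 0; C: 0.510228; D: 0.0144756.
By total probability, P(X > 7.2) = 0.11·0.0183156 + 0.38·0 + 0.3·0.510228 + 0.21·0.0144756 = 0.158123.

0.1581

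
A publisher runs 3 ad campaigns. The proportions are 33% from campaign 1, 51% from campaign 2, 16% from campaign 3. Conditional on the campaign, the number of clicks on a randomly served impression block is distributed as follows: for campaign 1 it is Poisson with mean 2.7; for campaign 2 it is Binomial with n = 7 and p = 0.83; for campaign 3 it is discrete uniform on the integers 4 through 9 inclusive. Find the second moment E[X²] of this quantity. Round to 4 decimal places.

28.2427

For each component E[X²] = Var + (mean)², giving 1: 9.99; 2: 34.7438; 3: 45.1667.
Overall E[X²] = 0.33·9.99 + 0.51·34.7438 + 0.16·45.1667 = 28.2427.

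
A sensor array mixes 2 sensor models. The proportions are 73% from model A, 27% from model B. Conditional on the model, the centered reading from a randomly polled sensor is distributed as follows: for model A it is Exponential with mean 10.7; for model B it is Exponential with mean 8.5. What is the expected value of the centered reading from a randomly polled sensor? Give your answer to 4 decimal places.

Component means — A: 10.7; B: 8.5.
E[X] = 0.73·10.7 + 0.27·8.5 = 10.106.

10.1060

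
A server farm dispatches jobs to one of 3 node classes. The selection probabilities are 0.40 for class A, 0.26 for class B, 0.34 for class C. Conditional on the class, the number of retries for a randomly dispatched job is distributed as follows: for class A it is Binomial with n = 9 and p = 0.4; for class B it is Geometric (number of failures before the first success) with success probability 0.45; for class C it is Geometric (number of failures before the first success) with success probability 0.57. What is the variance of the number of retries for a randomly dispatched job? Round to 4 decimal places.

3.7288

Per component, A: μ=3.6, E[X²]=15.12; B: μ=1.22222, E[X²]=4.20988; C: μ=0.754386, E[X²]=1.89258.
E[X] = 0.4·3.6 + 0.26·1.22222 + 0.34·0.754386 = 2.01427.
E[X²] = 0.4·15.12 + 0.26·4.20988 + 0.34·1.89258 = 7.78605.
Var(X) = E[X²] − (E[X])² = 7.78605 − 4.05728 = 3.72877.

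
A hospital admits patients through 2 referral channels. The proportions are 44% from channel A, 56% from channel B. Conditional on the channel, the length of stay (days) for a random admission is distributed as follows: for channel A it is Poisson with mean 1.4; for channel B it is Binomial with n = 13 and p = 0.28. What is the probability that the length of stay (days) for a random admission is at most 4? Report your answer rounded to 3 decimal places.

Conditional on each channel, P(X ≤ 4): A: 0.985747; B: 0.713039.
By total probability, P(X ≤ 4) = 0.44·0.985747 + 0.56·0.713039 = 0.83303.

0.833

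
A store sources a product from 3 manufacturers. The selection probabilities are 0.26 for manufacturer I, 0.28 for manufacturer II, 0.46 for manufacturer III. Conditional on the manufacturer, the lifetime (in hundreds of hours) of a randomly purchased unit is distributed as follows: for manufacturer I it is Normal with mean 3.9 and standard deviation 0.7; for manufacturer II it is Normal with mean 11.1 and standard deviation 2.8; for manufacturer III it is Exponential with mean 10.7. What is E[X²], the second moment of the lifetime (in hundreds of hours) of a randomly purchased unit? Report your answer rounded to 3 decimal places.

For each component E[X²] = Var + (mean)², giving I: 15.7; II: 131.05; III: 228.98.
Overall E[X²] = 0.26·15.7 + 0.28·131.05 + 0.46·228.98 = 146.107.

146.107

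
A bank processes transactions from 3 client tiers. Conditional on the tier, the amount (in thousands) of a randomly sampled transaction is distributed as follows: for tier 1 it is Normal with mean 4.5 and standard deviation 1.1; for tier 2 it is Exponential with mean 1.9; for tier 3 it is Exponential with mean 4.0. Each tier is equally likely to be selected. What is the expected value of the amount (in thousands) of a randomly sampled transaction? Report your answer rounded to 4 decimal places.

3.4667

Component means — 1: 4.5; 2: 1.9; 3: 4.
E[X] = 0.333333·4.5 + 0.333333·1.9 + 0.333333·4 = 3.46667.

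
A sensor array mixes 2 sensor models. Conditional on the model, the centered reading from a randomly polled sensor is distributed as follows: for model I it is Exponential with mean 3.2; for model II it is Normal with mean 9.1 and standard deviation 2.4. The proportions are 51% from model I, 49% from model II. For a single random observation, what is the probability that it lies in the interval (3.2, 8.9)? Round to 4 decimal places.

0.3813

Conditional on each model, P(3.2 < X < 8.9): I: 0.305918; II: 0.459814.
By total probability, P(3.2 < X < 8.9) = 0.51·0.305918 + 0.49·0.459814 = 0.381327.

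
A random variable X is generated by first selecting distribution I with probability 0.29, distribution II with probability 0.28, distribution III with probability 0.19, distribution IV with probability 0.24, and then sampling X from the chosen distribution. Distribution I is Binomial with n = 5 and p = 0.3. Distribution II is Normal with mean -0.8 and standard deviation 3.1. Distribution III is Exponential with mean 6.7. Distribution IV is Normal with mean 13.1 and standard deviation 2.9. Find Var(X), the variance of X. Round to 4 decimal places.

Per component, I: μ=1.5, E[X²]=3.3; II: μ=-0.8, E[X²]=10.25; III: μ=6.7, E[X²]=89.78; IV: μ=13.1, E[X²]=180.02.
E[X] = 0.29·1.5 + 0.28·-0.8 + 0.19·6.7 + 0.24·13.1 = 4.628.
E[X²] = 0.29·3.3 + 0.28·10.25 + 0.19·89.78 + 0.24·180.02 = 64.09.
Var(X) = E[X²] − (E[X])² = 64.09 − 21.4184 = 42.6716.

42.6716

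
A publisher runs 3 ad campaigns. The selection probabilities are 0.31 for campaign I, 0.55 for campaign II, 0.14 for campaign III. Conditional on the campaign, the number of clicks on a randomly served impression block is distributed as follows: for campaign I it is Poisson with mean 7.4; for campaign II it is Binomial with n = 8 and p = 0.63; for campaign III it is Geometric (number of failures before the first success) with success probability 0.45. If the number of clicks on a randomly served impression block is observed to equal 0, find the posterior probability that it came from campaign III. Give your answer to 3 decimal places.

0.994

Likelihoods P(X=0 | ·): I: 0.000611253; II: 0.000351248; III: 0.45.
Posterior ∝ prior × likelihood. Numerator for III: 0.14·0.45 = 0.063.
Normalizing constant: 0.31·0.000611253 + 0.55·0.000351248 + 0.14·0.45 = 0.0633827.
P(III | observation) = 0.063 / 0.0633827 = 0.993962.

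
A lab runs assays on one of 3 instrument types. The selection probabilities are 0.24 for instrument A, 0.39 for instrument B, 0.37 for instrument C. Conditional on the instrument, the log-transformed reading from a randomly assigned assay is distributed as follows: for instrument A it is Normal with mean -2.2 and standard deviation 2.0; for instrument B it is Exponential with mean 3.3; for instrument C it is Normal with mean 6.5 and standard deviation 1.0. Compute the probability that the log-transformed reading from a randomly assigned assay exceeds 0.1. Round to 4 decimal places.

0.7784

Conditional on each instrument, P(X > 0.1): A: 0.125072; B: 0.970152; C: 1.
By total probability, P(X > 0.1) = 0.24·0.125072 + 0.39·0.970152 + 0.37·1 = 0.778376.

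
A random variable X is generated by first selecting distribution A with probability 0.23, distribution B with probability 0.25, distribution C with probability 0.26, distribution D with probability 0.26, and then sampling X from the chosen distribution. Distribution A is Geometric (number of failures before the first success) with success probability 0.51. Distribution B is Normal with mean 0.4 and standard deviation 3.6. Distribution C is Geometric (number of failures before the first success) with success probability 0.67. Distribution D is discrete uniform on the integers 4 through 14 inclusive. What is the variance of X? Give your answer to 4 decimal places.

20.0611

Per component, A: μ=0.960784, E[X²]=2.807; B: μ=0.4, E[X²]=13.12; C: μ=0.492537, E[X²]=0.977723; D: μ=9, E[X²]=91.
E[X] = 0.23·0.960784 + 0.25·0.4 + 0.26·0.492537 + 0.26·9 = 2.78904.
E[X²] = 0.23·2.807 + 0.25·13.12 + 0.26·0.977723 + 0.26·91 = 27.8398.
Var(X) = E[X²] − (E[X])² = 27.8398 − 7.77874 = 20.0611.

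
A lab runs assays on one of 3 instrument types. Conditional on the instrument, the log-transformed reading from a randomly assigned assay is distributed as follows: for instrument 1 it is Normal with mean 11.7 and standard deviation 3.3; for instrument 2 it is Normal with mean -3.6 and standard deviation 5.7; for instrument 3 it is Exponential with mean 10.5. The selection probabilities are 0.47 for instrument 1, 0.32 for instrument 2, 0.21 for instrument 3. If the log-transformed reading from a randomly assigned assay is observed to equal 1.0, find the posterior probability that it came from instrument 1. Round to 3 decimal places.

Likelihoods f(1.0 | ·): 1: 0.000630172; 2: 0.0505373; 3: 0.0865863.
Posterior ∝ prior × likelihood. Numerator for 1: 0.47·0.000630172 = 0.000296181.
Normalizing constant: 0.47·0.000630172 + 0.32·0.0505373 + 0.21·0.0865863 = 0.0346512.
P(1 | observation) = 0.000296181 / 0.0346512 = 0.00854747.

0.009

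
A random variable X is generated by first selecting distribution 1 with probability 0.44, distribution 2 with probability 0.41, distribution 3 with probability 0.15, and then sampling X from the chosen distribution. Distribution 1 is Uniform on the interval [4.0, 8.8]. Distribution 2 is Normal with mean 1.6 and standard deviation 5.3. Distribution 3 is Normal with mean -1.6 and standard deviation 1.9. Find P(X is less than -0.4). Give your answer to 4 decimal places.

0.2551

Conditional on each component, P(X < -0.4): 1: 0; 2: 0.352954; 3: 0.736169.
By total probability, P(X < -0.4) = 0.44·0 + 0.41·0.352954 + 0.15·0.736169 = 0.255136.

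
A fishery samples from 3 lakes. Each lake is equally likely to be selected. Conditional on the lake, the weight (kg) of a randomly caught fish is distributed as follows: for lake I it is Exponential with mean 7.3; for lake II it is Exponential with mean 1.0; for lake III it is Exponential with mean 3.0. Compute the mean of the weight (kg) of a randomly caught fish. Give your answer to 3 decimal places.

3.767

Component means — I: 7.3; II: 1; III: 3.
E[X] = 0.333333·7.3 + 0.333333·1 + 0.333333·3 = 3.76667.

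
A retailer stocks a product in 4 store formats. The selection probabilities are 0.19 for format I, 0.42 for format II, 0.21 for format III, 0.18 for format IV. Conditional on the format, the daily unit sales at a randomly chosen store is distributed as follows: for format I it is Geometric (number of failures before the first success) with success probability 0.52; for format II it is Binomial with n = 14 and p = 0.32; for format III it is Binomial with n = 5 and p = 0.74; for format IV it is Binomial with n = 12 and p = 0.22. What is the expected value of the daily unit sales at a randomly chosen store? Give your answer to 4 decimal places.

3.3092

Component means — I: 0.923077; II: 4.48; III: 3.7; IV: 2.64.
E[X] = 0.19·0.923077 + 0.42·4.48 + 0.21·3.7 + 0.18·2.64 = 3.30918.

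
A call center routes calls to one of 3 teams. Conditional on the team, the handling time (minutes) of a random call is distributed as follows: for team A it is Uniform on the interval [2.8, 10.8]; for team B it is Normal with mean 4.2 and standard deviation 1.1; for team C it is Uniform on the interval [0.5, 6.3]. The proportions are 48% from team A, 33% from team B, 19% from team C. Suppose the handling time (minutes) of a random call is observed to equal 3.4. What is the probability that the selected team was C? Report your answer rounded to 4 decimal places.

0.1774

Likelihoods f(3.4 | ·): A: 0.125; B: 0.278396; C: 0.172414.
Posterior ∝ prior × likelihood. Numerator for C: 0.19·0.172414 = 0.0327586.
Normalizing constant: 0.48·0.125 + 0.33·0.278396 + 0.19·0.172414 = 0.184629.
P(C | observation) = 0.0327586 / 0.184629 = 0.177429.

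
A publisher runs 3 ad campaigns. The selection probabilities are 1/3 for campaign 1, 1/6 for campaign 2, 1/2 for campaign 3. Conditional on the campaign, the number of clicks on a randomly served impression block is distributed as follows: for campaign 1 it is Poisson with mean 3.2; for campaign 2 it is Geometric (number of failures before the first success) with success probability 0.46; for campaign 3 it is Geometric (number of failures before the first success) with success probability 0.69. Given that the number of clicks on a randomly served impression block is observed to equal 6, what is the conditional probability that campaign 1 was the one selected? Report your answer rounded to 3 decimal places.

Likelihoods P(X=6 | ·): 1: 0.060789; 2: 0.0114057; 3: 0.000612378.
Posterior ∝ prior × likelihood. Numerator for 1: 0.333333·0.060789 = 0.020263.
Normalizing constant: 0.333333·0.060789 + 0.166667·0.0114057 + 0.5·0.000612378 = 0.0224701.
P(1 | observation) = 0.020263 / 0.0224701 = 0.901775.

0.902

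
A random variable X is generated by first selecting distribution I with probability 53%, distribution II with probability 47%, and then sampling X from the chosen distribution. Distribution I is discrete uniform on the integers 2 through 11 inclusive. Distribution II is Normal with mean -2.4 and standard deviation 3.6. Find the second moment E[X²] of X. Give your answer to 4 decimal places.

35.5634

For each component E[X²] = Var + (mean)², giving I: 50.5; II: 18.72.
Overall E[X²] = 0.53·50.5 + 0.47·18.72 = 35.5634.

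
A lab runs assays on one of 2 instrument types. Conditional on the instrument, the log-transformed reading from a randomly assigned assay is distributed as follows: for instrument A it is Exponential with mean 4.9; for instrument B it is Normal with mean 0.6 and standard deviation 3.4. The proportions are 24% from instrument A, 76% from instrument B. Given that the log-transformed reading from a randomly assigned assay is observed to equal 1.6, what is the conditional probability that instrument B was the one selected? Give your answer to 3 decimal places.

0.707

Likelihoods f(1.6 | ·): A: 0.147229; B: 0.112369.
Posterior ∝ prior × likelihood. Numerator for B: 0.76·0.112369 = 0.0854005.
Normalizing constant: 0.24·0.147229 + 0.76·0.112369 = 0.120735.
P(B | observation) = 0.0854005 / 0.120735 = 0.707336.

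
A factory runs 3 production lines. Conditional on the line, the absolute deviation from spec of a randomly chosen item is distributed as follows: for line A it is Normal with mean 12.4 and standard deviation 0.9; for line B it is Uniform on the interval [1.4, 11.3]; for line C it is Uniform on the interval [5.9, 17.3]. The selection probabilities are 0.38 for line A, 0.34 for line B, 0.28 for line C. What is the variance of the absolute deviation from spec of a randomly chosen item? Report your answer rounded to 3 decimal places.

Per component, A: μ=12.4, E[X²]=154.57; B: μ=6.35, E[X²]=48.49; C: μ=11.6, E[X²]=145.39.
E[X] = 0.38·12.4 + 0.34·6.35 + 0.28·11.6 = 10.119.
E[X²] = 0.38·154.57 + 0.34·48.49 + 0.28·145.39 = 115.932.
Var(X) = E[X²] − (E[X])² = 115.932 − 102.394 = 13.5382.

13.538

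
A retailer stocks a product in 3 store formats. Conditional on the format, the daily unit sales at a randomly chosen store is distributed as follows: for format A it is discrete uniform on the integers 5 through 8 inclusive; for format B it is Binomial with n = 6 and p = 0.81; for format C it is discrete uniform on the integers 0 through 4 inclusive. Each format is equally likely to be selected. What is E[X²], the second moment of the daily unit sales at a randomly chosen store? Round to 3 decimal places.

For each component E[X²] = Var + (mean)², giving A: 43.5; B: 24.543; C: 6.
Overall E[X²] = 0.333333·43.5 + 0.333333·24.543 + 0.333333·6 = 24.681.

24.681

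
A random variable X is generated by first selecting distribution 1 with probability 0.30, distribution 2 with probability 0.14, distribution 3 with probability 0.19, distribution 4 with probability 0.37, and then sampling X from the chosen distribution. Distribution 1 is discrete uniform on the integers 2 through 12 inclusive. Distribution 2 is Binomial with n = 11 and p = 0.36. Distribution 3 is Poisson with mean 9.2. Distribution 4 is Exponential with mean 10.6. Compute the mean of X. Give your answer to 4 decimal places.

8.3244

Component means — 1: 7; 2: 3.96; 3: 9.2; 4: 10.6.
E[X] = 0.3·7 + 0.14·3.96 + 0.19·9.2 + 0.37·10.6 = 8.3244.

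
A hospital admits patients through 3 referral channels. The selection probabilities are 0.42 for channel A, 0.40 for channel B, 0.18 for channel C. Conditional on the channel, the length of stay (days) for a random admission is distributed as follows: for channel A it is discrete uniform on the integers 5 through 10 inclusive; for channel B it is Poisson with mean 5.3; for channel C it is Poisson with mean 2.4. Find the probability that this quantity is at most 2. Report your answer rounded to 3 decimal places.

0.143

Conditional on each channel, P(X ≤ 2): A: 0; B: 0.101554; C: 0.569709.
By total probability, P(X ≤ 2) = 0.42·0 + 0.4·0.101554 + 0.18·0.569709 = 0.143169.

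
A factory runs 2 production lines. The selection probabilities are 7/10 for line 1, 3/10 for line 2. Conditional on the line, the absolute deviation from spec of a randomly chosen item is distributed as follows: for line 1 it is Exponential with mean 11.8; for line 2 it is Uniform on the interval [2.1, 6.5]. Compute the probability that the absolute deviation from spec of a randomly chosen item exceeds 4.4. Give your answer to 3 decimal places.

Conditional on each line, P(X > 4.4): 1: 0.688747; 2: 0.477273.
By total probability, P(X > 4.4) = 0.7·0.688747 + 0.3·0.477273 = 0.625305.

0.625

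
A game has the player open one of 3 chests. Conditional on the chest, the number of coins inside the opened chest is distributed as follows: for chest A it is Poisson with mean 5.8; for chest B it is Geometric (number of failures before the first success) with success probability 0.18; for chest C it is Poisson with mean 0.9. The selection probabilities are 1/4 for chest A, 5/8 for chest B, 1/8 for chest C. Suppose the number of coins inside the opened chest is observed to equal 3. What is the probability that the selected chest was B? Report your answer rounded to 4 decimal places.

Likelihoods P(X=3 | ·): A: 0.098452; B: 0.0992462; C: 0.0493982.
Posterior ∝ prior × likelihood. Numerator for B: 0.625·0.0992462 = 0.0620289.
Normalizing constant: 0.25·0.098452 + 0.625·0.0992462 + 0.125·0.0493982 = 0.0928167.
P(B | observation) = 0.0620289 / 0.0928167 = 0.668295.

0.6683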